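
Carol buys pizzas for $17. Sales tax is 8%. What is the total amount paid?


Calculate the tax:
8% of $17 = $1.36
Add tax to price:
$17 + $1.36 = $18.36

$18.36


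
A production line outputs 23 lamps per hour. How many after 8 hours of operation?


Production rate: 23 lamps per hour
Time: 8 hours
Total: 23 x 8 = 184 lamps

184 lamps


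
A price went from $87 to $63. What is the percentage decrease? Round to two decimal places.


Find the absolute change:
|63 - 87| = 24
Divide by original and multiply by 100:
24 / 87 x 100 = 27.5862...% ≈ 27.59%

27.59%


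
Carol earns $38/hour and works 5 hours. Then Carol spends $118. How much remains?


Calculate earnings:
5 x $38 = $190
Subtract spending:
$190 - $118 = $72

$72


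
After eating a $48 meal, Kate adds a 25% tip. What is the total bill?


Calculate the tip:
25% of $48 = $12
Add tip to meal cost:
$48 + $12 = $60

$60


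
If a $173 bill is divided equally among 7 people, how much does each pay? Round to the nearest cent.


Total bill: $173
Number of people: 7
Each pays: $173 / 7 = $24.7142... ≈ $24.71

$24.71


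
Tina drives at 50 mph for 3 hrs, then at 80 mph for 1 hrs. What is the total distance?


Leg 1 distance:
50 x 3 = 150 miles
Leg 2 distance:
80 x 1 = 80 miles
Total distance:
150 + 80 = 230 miles

230 miles


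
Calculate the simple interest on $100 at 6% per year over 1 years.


Use the formula I = P x R x T / 100
P x R x T = 100 x 6 x 1 = 600
I = 600 / 100 = $6

$6


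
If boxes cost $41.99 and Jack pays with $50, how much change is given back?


Start with the amount paid:
$50
Subtract the price:
$50 - $41.99 = $8.01

$8.01


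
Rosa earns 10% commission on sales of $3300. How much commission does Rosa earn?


Convert rate to decimal:
10% = 0.1
Multiply by sales:
$3300 x 0.1 = $330

$330


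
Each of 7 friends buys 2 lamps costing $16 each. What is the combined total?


Cost per person:
2 x $16 = $32
Group total:
7 x $32 = $224

$224


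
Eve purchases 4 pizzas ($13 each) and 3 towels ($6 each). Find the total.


Cost of pizzas:
4 x $13 = $52
Cost of towels:
3 x $6 = $18
Add both:
$52 + $18 = $70

$70


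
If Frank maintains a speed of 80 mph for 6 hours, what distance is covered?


Use the formula: distance = speed x time
Speed = 80 mph, Time = 6 hours
80 x 6 = 480 miles

480 miles


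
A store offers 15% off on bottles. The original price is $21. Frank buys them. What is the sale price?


Calculate the discount amount:
15% of $21 = $3.15
Subtract from original:
$21 - $3.15 = $17.85

$17.85


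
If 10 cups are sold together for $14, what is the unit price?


Total cost: $14
Number of items: 10
Unit price: $14 / 10 = $1.40

$1.40


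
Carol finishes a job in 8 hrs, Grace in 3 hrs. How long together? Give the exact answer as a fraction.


Carol's rate: 1/8 of the job per hour
Grace's rate: 1/3 of the job per hour
Combined rate: 1/8 + 1/3 = 11/24 per hour
Time = 1 / (11/24) = 24/11 hours (≈ 2.18 hours)

24/11 hours


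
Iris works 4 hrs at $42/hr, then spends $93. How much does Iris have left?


Calculate earnings:
4 x $42 = $168
Subtract spending:
$168 - $93 = $75

$75


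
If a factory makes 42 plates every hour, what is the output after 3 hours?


Production rate: 42 plates per hour
Time: 3 hours
Total: 42 x 3 = 126 plates

126 plates


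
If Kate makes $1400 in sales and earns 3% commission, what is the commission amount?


Convert rate to decimal:
3% = 0.03
Multiply by sales:
$1400 x 0.03 = $42

$42


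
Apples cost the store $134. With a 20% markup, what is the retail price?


Calculate the markup amount:
20% of $134 = $26.80
Add to cost:
$134 + $26.80 = $160.80

$160.80


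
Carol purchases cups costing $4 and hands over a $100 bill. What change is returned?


Start with the amount paid:
$100
Subtract the price:
$100 - $4 = $96

$96


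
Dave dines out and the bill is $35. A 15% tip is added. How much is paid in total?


Calculate the tip:
15% of $35 = $5.25
Add tip to meal cost:
$35 + $5.25 = $40.25

$40.25


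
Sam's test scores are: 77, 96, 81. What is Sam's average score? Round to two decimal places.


Add the scores:
77 + 96 + 81 = 254
Divide by the number of tests:
254 / 3 = 84.6666... ≈ 84.67

84.67


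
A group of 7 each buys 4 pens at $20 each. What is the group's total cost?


Cost per person:
4 x $20 = $80
Group total:
7 x $80 = $560

$560


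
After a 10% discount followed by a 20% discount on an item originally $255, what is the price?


First discount:
10% of $255 = $25.50
Price after first discount:
$255 - $25.50 = $229.50
Second discount:
20% of $229.50 = $45.90
Final price:
$229.50 - $45.90 = $183.60

$183.60


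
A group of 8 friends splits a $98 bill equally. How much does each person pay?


Total bill: $98
Number of people: 8
Each pays: $98 / 8 = $12.25

$12.25


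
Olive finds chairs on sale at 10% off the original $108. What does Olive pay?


Calculate the discount amount:
10% of $108 = $10.80
Subtract from original:
$108 - $10.80 = $97.20

$97.20


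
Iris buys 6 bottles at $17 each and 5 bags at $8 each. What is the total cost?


Cost of bottles:
6 x $17 = $102
Cost of bags:
5 x $8 = $40
Add both:
$102 + $40 = $142

$142


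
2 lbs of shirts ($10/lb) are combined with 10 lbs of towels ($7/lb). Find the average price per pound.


Cost of shirts:
2 x $10 = $20
Cost of towels:
10 x $7 = $70
Total cost: $20 + $70 = $90
Total weight: 12 lbs
Average: $90 / 12 = $7.50/lb

$7.50/lb


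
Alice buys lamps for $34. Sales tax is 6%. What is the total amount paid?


Calculate the tax:
6% of $34 = $2.04
Add tax to price:
$34 + $2.04 = $36.04

$36.04


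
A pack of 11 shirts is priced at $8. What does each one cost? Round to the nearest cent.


Total cost: $8
Number of items: 11
Unit price: $8 / 11 = $0.7272... ≈ $0.73

$0.73


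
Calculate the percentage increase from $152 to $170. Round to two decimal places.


Find the absolute change:
|170 - 152| = 18
Divide by original and multiply by 100:
18 / 152 x 100 = 11.8421...% ≈ 11.84%

11.84%


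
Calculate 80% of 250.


Convert percentage to decimal:
80% = 0.8
Multiply:
250 x 0.8 = 200

200


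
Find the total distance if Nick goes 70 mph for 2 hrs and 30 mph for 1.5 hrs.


Leg 1 distance:
70 x 2 = 140 miles
Leg 2 distance:
30 x 1.5 = 45 miles
Total distance:
140 + 45 = 185 miles

185 miles


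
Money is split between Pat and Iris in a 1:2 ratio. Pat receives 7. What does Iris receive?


Find the multiplier:
7 / 1 = 7
Apply to Iris's share:
2 x 7 = 14

14


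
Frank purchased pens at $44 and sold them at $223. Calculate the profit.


Selling price = $223
Cost price = $44
Profit = selling price - cost price:
Profit = $223 - $44 = $179

$179


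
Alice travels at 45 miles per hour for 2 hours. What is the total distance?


Use the formula: distance = speed x time
Speed = 45 mph, Time = 2 hours
45 x 2 = 90 miles

90 miles


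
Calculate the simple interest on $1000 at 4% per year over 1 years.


Use the formula I = P x R x T / 100
P x R x T = 1000 x 4 x 1 = 4000
I = 4000 / 100 = $40

$40


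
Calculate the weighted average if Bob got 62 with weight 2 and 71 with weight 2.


Weighted sum:
2 x 62 + 2 x 71 = 266
Total weight:
2 + 2 = 4
Weighted average:
266 / 4 = 66.5

66.5


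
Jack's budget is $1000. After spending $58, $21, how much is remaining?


Add up expenses:
$58 + $21 = $79
Subtract from budget:
$1000 - $79 = $921

$921


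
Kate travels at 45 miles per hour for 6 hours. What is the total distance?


Use the formula: distance = speed x time
Speed = 45 mph, Time = 6 hours
45 x 6 = 270 miles

270 miles


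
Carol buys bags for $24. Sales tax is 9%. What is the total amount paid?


Calculate the tax:
9% of $24 = $2.16
Add tax to price:
$24 + $2.16 = $26.16

$26.16


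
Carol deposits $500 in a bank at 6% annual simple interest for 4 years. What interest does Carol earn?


Use the formula I = P x R x T / 100
P x R x T = 500 x 6 x 4 = 12000
I = 12000 / 100 = $120

$120


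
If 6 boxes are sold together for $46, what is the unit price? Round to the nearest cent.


Total cost: $46
Number of items: 6
Unit price: $46 / 6 = $7.6666... ≈ $7.67

$7.67


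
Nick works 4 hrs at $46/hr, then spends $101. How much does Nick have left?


Calculate earnings:
4 x $46 = $184
Subtract spending:
$184 - $101 = $83

$83


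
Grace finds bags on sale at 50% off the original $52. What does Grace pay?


Calculate the discount amount:
50% of $52 = $26
Subtract from original:
$52 - $26 = $26

$26


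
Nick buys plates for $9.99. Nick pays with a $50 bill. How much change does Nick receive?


Start with the amount paid:
$50
Subtract the price:
$50 - $9.99 = $40.01

$40.01


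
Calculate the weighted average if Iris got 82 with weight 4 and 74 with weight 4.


Weighted sum:
4 x 82 + 4 x 74 = 624
Total weight:
4 + 4 = 8
Weighted average:
624 / 8 = 78

78


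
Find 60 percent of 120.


Convert percentage to decimal:
60% = 0.6
Multiply:
120 x 0.6 = 72

72


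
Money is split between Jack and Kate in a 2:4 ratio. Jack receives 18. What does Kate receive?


Find the multiplier:
18 / 2 = 9
Apply to Kate's share:
4 x 9 = 36

36


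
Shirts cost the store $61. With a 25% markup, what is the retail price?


Calculate the markup amount:
25% of $61 = $15.25
Add to cost:
$61 + $15.25 = $76.25

$76.25


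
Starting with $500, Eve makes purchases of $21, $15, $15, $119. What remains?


Add up expenses:
$21 + $15 + $15 + $119 = $170
Subtract from budget:
$500 - $170 = $330

$330


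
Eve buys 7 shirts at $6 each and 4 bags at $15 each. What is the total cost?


Cost of shirts:
7 x $6 = $42
Cost of bags:
4 x $15 = $60
Add both:
$42 + $60 = $102

$102


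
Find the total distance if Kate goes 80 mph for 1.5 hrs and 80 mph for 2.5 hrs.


Leg 1 distance:
80 x 1.5 = 120 miles
Leg 2 distance:
80 x 2.5 = 200 miles
Total distance:
120 + 200 = 320 miles

320 miles


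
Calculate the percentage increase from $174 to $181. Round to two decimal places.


Find the absolute change:
|181 - 174| = 7
Divide by original and multiply by 100:
7 / 174 x 100 = 4.0229...% ≈ 4.02%

4.02%


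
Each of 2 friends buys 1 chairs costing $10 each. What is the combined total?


Cost per person:
1 x $10 = $10
Group total:
2 x $10 = $20

$20


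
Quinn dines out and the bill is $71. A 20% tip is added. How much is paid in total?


Calculate the tip:
20% of $71 = $14.20
Add tip to meal cost:
$71 + $14.20 = $85.20

$85.20


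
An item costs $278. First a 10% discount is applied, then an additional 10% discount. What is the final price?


First discount:
10% of $278 = $27.80
Price after first discount:
$278 - $27.80 = $250.20
Second discount:
10% of $250.20 = $25.02
Final price:
$250.20 - $25.02 = $225.18

$225.18


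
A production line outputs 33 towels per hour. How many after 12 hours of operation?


Production rate: 33 towels per hour
Time: 12 hours
Total: 33 x 12 = 396 towels

396 towels


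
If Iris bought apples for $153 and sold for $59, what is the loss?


Selling price = $59
Cost price = $153
Loss = cost price - selling price:
Loss = $153 - $59 = $94

$94


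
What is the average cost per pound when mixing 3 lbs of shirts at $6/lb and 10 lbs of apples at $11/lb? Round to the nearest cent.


Cost of shirts:
3 x $6 = $18
Cost of apples:
10 x $11 = $110
Total cost: $18 + $110 = $128
Total weight: 13 lbs
Average: $128 / 13 = $9.8461... ≈ $9.85/lb

$9.85/lb


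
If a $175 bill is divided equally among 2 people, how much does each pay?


Total bill: $175
Number of people: 2
Each pays: $175 / 2 = $87.50

$87.50


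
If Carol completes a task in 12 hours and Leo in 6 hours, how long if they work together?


Carol's rate: 1/12 of the job per hour
Leo's rate: 1/6 of the job per hour
Combined rate: 1/12 + 1/6 = 1/4 per hour
Time = 1 / (1/4) = 4 hours

4 hours


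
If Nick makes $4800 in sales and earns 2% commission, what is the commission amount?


Convert rate to decimal:
2% = 0.02
Multiply by sales:
$4800 x 0.02 = $96

$96


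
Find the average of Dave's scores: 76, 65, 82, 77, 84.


Add the scores:
76 + 65 + 82 + 77 + 84 = 384
Divide by the number of tests:
384 / 5 = 76.8

76.8


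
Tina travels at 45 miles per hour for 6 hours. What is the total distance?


Use the formula: distance = speed x time
Speed = 45 mph, Time = 6 hours
45 x 6 = 270 miles

270 miles


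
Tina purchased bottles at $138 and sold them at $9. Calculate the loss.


Selling price = $9
Cost price = $138
Loss = cost price - selling price:
Loss = $138 - $9 = $129

$129


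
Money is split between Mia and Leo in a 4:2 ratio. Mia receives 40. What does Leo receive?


Find the multiplier:
40 / 4 = 10
Apply to Leo's share:
2 x 10 = 20

20


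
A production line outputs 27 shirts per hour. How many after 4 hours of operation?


Production rate: 27 shirts per hour
Time: 4 hours
Total: 27 x 4 = 108 shirts

108 shirts


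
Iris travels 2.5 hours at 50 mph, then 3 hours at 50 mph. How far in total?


Leg 1 distance:
50 x 2.5 = 125 miles
Leg 2 distance:
50 x 3 = 150 miles
Total distance:
125 + 150 = 275 miles

275 miles


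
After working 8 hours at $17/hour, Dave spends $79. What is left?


Calculate earnings:
8 x $17 = $136
Subtract spending:
$136 - $79 = $57

$57


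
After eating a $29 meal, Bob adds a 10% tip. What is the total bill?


Calculate the tip:
10% of $29 = $2.90
Add tip to meal cost:
$29 + $2.90 = $31.90

$31.90


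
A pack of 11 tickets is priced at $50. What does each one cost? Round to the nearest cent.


Total cost: $50
Number of items: 11
Unit price: $50 / 11 = $4.5454... ≈ $4.55

$4.55


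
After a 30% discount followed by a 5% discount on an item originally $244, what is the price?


First discount:
30% of $244 = $73.20
Price after first discount:
$244 - $73.20 = $170.80
Second discount:
5% of $170.80 = $8.54
Final price:
$170.80 - $8.54 = $162.26

$162.26


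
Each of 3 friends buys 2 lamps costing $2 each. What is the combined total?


Cost per person:
2 x $2 = $4
Group total:
3 x $4 = $12

$12


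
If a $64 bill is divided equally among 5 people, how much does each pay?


Total bill: $64
Number of people: 5
Each pays: $64 / 5 = $12.80

$12.80


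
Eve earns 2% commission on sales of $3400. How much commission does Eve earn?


Convert rate to decimal:
2% = 0.02
Multiply by sales:
$3400 x 0.02 = $68

$68


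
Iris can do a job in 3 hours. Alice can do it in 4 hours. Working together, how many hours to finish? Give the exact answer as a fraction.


Iris's rate: 1/3 of the job per hour
Alice's rate: 1/4 of the job per hour
Combined rate: 1/3 + 1/4 = 7/12 per hour
Time = 1 / (7/12) = 12/7 hours (≈ 1.71 hours)

12/7 hours


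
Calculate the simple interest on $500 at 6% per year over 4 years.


Use the formula I = P x R x T / 100
P x R x T = 500 x 6 x 4 = 12000
I = 12000 / 100 = $120

$120


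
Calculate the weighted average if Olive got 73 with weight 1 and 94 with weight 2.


Weighted sum:
1 x 73 + 2 x 94 = 261
Total weight:
1 + 2 = 3
Weighted average:
261 / 3 = 87

87


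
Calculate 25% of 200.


Convert percentage to decimal:
25% = 0.25
Multiply:
200 x 0.25 = 50

50


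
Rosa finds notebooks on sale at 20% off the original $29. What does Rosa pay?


Calculate the discount amount:
20% of $29 = $5.80
Subtract from original:
$29 - $5.80 = $23.20

$23.20


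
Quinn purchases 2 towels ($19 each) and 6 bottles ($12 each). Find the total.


Cost of towels:
2 x $19 = $38
Cost of bottles:
6 x $12 = $72
Add both:
$38 + $72 = $110

$110


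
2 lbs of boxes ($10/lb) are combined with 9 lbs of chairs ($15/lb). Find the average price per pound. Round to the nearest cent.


Cost of boxes:
2 x $10 = $20
Cost of chairs:
9 x $15 = $135
Total cost: $20 + $135 = $155
Total weight: 11 lbs
Average: $155 / 11 = $14.0909... ≈ $14.09/lb

$14.09/lb


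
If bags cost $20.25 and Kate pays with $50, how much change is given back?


Start with the amount paid:
$50
Subtract the price:
$50 - $20.25 = $29.75

$29.75


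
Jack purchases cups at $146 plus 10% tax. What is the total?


Calculate the tax:
10% of $146 = $14.60
Add tax to price:
$146 + $14.60 = $160.60

$160.60


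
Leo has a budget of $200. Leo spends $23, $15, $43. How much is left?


Add up expenses:
$23 + $15 + $43 = $81
Subtract from budget:
$200 - $81 = $119

$119


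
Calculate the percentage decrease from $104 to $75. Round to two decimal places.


Find the absolute change:
|75 - 104| = 29
Divide by original and multiply by 100:
29 / 104 x 100 = 27.8846...% ≈ 27.88%

27.88%


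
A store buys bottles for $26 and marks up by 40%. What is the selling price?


Calculate the markup amount:
40% of $26 = $10.40
Add to cost:
$26 + $10.40 = $36.40

$36.40


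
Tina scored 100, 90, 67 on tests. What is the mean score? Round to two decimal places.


Add the scores:
100 + 90 + 67 = 257
Divide by the number of tests:
257 / 3 = 85.6666... ≈ 85.67

85.67


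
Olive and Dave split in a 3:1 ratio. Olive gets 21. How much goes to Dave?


Find the multiplier:
21 / 3 = 7
Apply to Dave's share:
1 x 7 = 7

7


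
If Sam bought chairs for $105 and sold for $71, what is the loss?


Selling price = $71
Cost price = $105
Loss = cost price - selling price:
Loss = $105 - $71 = $34

$34


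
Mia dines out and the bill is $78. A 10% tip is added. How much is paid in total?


Calculate the tip:
10% of $78 = $7.80
Add tip to meal cost:
$78 + $7.80 = $85.80

$85.80


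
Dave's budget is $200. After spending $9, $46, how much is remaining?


Add up expenses:
$9 + $46 = $55
Subtract from budget:
$200 - $55 = $145

$145


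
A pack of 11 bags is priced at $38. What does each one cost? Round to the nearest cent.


Total cost: $38
Number of items: 11
Unit price: $38 / 11 = $3.4545... ≈ $3.45

$3.45


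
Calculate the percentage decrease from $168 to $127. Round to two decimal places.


Find the absolute change:
|127 - 168| = 41
Divide by original and multiply by 100:
41 / 168 x 100 = 24.4047...% ≈ 24.4%

24.4%


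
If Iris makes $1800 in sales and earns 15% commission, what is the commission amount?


Convert rate to decimal:
15% = 0.15
Multiply by sales:
$1800 x 0.15 = $270

$270


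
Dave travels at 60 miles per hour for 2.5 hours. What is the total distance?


Use the formula: distance = speed x time
Speed = 60 mph, Time = 2.5 hours
60 x 2.5 = 150 miles

150 miles


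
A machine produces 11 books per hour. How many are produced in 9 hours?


Production rate: 11 books per hour
Time: 9 hours
Total: 11 x 9 = 99 books

99 books


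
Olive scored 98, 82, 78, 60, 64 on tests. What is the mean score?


Add the scores:
98 + 82 + 78 + 60 + 64 = 382
Divide by the number of tests:
382 / 5 = 76.4

76.4


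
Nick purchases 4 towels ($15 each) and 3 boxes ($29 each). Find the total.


Cost of towels:
4 x $15 = $60
Cost of boxes:
3 x $29 = $87
Add both:
$60 + $87 = $147

$147


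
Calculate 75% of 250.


Convert percentage to decimal:
75% = 0.75
Multiply:
250 x 0.75 = 187.5

187.5


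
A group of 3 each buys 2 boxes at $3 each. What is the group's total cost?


Cost per person:
2 x $3 = $6
Group total:
3 x $6 = $18

$18


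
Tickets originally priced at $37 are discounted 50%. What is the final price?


Calculate the discount amount:
50% of $37 = $18.50
Subtract from original:
$37 - $18.50 = $18.50

$18.50


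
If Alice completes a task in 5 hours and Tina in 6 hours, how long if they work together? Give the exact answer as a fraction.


Alice's rate: 1/5 of the job per hour
Tina's rate: 1/6 of the job per hour
Combined rate: 1/5 + 1/6 = 11/30 per hour
Time = 1 / (11/30) = 30/11 hours (≈ 2.73 hours)

30/11 hours


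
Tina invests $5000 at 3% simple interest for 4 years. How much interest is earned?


Use the formula I = P x R x T / 100
P x R x T = 5000 x 3 x 4 = 60000
I = 60000 / 100 = $600

$600


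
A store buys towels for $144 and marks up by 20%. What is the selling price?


Calculate the markup amount:
20% of $144 = $28.80
Add to cost:
$144 + $28.80 = $172.80

$172.80


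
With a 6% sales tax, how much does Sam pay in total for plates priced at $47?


Calculate the tax:
6% of $47 = $2.82
Add tax to price:
$47 + $2.82 = $49.82

$49.82


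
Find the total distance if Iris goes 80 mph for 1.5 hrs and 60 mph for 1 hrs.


Leg 1 distance:
80 x 1.5 = 120 miles
Leg 2 distance:
60 x 1 = 60 miles
Total distance:
120 + 60 = 180 miles

180 miles


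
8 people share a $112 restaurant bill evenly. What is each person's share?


Total bill: $112
Number of people: 8
Each pays: $112 / 8 = $14

$14


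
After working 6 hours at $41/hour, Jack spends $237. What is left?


Calculate earnings:
6 x $41 = $246
Subtract spending:
$246 - $237 = $9

$9


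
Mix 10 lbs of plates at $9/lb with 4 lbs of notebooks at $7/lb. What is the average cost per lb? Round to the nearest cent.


Cost of plates:
10 x $9 = $90
Cost of notebooks:
4 x $7 = $28
Total cost: $90 + $28 = $118
Total weight: 14 lbs
Average: $118 / 14 = $8.4285... ≈ $8.43/lb

$8.43/lb


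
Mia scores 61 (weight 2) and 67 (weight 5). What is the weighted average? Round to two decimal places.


Weighted sum:
2 x 61 + 5 x 67 = 457
Total weight:
2 + 5 = 7
Weighted average:
457 / 7 = 65.2857... ≈ 65.29

65.29


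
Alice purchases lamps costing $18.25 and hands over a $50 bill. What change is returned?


Start with the amount paid:
$50
Subtract the price:
$50 - $18.25 = $31.75

$31.75


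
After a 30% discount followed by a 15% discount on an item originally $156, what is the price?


First discount:
30% of $156 = $46.80
Price after first discount:
$156 - $46.80 = $109.20
Second discount:
15% of $109.20 = $16.38
Final price:
$109.20 - $16.38 = $92.82

$92.82


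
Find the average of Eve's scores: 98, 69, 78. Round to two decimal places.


Add the scores:
98 + 69 + 78 = 245
Divide by the number of tests:
245 / 3 = 81.6666... ≈ 81.67

81.67


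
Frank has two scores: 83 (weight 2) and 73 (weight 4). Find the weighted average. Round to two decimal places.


Weighted sum:
2 x 83 + 4 x 73 = 458
Total weight:
2 + 4 = 6
Weighted average:
458 / 6 = 76.3333... ≈ 76.33

76.33


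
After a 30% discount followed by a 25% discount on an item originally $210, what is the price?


First discount:
30% of $210 = $63
Price after first discount:
$210 - $63 = $147
Second discount:
25% of $147 = $36.75
Final price:
$147 - $36.75 = $110.25

$110.25


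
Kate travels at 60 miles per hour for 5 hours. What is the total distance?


Use the formula: distance = speed x time
Speed = 60 mph, Time = 5 hours
60 x 5 = 300 miles

300 miles


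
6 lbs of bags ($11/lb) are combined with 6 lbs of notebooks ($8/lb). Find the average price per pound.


Cost of bags:
6 x $11 = $66
Cost of notebooks:
6 x $8 = $48
Total cost: $66 + $48 = $114
Total weight: 12 lbs
Average: $114 / 12 = $9.50/lb

$9.50/lb


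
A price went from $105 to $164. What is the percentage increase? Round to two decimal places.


Find the absolute change:
|164 - 105| = 59
Divide by original and multiply by 100:
59 / 105 x 100 = 56.1904...% ≈ 56.19%

56.19%


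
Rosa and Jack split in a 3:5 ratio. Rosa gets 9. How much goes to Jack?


Find the multiplier:
9 / 3 = 3
Apply to Jack's share:
5 x 3 = 15

15


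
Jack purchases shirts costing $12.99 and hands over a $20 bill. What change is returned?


Start with the amount paid:
$20
Subtract the price:
$20 - $12.99 = $7.01

$7.01


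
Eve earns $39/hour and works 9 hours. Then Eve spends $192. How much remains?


Calculate earnings:
9 x $39 = $351
Subtract spending:
$351 - $192 = $159

$159


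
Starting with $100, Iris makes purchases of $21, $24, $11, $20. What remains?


Add up expenses:
$21 + $24 + $11 + $20 = $76
Subtract from budget:
$100 - $76 = $24

$24


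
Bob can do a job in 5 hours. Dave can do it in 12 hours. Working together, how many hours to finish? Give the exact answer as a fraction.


Bob's rate: 1/5 of the job per hour
Dave's rate: 1/12 of the job per hour
Combined rate: 1/5 + 1/12 = 17/60 per hour
Time = 1 / (17/60) = 60/17 hours (≈ 3.53 hours)

60/17 hours


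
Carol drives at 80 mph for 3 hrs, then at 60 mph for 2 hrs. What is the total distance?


Leg 1 distance:
80 x 3 = 240 miles
Leg 2 distance:
60 x 2 = 120 miles
Total distance:
240 + 120 = 360 miles

360 miles


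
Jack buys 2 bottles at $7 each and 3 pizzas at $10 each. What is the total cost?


Cost of bottles:
2 x $7 = $14
Cost of pizzas:
3 x $10 = $30
Add both:
$14 + $30 = $44

$44


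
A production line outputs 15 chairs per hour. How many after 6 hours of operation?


Production rate: 15 chairs per hour
Time: 6 hours
Total: 15 x 6 = 90 chairs

90 chairs


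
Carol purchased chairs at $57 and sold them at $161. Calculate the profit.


Selling price = $161
Cost price = $57
Profit = selling price - cost price:
Profit = $161 - $57 = $104

$104


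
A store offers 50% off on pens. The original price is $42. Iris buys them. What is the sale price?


Calculate the discount amount:
50% of $42 = $21
Subtract from original:
$42 - $21 = $21

$21


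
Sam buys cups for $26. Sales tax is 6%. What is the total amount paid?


Calculate the tax:
6% of $26 = $1.56
Add tax to price:
$26 + $1.56 = $27.56

$27.56


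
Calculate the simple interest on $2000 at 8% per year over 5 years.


Use the formula I = P x R x T / 100
P x R x T = 2000 x 8 x 5 = 80000
I = 80000 / 100 = $800

$800


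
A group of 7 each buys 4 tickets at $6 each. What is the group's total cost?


Cost per person:
4 x $6 = $24
Group total:
7 x $24 = $168

$168


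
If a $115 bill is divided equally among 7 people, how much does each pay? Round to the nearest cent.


Total bill: $115
Number of people: 7
Each pays: $115 / 7 = $16.4285... ≈ $16.43

$16.43


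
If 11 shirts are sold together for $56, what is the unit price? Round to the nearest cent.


Total cost: $56
Number of items: 11
Unit price: $56 / 11 = $5.0909... ≈ $5.09

$5.09


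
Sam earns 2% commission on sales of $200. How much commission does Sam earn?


Convert rate to decimal:
2% = 0.02
Multiply by sales:
$200 x 0.02 = $4

$4


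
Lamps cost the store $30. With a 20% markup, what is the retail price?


Calculate the markup amount:
20% of $30 = $6
Add to cost:
$30 + $6 = $36

$36


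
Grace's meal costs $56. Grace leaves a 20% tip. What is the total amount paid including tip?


Calculate the tip:
20% of $56 = $11.20
Add tip to meal cost:
$56 + $11.20 = $67.20

$67.20


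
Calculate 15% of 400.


Convert percentage to decimal:
15% = 0.15
Multiply:
400 x 0.15 = 60

60


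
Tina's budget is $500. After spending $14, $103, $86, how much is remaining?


Add up expenses:
$14 + $103 + $86 = $203
Subtract from budget:
$500 - $203 = $297

$297


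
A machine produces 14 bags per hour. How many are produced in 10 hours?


Production rate: 14 bags per hour
Time: 10 hours
Total: 14 x 10 = 140 bags

140 bags


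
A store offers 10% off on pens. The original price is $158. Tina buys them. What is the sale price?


Calculate the discount amount:
10% of $158 = $15.80
Subtract from original:
$158 - $15.80 = $142.20

$142.20


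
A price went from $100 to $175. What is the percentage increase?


Find the absolute change:
|175 - 100| = 75
Divide by original and multiply by 100:
75 / 100 x 100 = 75%

75%


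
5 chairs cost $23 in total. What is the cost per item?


Total cost: $23
Number of items: 5
Unit price: $23 / 5 = $4.60

$4.60


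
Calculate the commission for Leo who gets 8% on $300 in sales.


Convert rate to decimal:
8% = 0.08
Multiply by sales:
$300 x 0.08 = $24

$24


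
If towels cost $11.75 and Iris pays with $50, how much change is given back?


Start with the amount paid:
$50
Subtract the price:
$50 - $11.75 = $38.25

$38.25


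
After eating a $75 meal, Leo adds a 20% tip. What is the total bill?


Calculate the tip:
20% of $75 = $15
Add tip to meal cost:
$75 + $15 = $90

$90


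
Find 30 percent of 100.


Convert percentage to decimal:
30% = 0.3
Multiply:
100 x 0.3 = 30

30


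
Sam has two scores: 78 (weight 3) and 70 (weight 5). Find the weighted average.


Weighted sum:
3 x 78 + 5 x 70 = 584
Total weight:
3 + 5 = 8
Weighted average:
584 / 8 = 73

73


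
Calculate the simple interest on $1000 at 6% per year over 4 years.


Use the formula I = P x R x T / 100
P x R x T = 1000 x 6 x 4 = 24000
I = 24000 / 100 = $240

$240


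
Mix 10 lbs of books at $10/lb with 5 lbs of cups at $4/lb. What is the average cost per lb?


Cost of books:
10 x $10 = $100
Cost of cups:
5 x $4 = $20
Total cost: $100 + $20 = $120
Total weight: 15 lbs
Average: $120 / 15 = $8/lb

$8/lb


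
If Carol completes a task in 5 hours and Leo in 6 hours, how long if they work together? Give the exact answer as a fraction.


Carol's rate: 1/5 of the job per hour
Leo's rate: 1/6 of the job per hour
Combined rate: 1/5 + 1/6 = 11/30 per hour
Time = 1 / (11/30) = 30/11 hours (≈ 2.73 hours)

30/11 hours


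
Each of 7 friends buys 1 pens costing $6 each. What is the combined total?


Cost per person:
1 x $6 = $6
Group total:
7 x $6 = $42

$42


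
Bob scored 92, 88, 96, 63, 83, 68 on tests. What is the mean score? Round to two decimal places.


Add the scores:
92 + 88 + 96 + 63 + 83 + 68 = 490
Divide by the number of tests:
490 / 6 = 81.6666... ≈ 81.67

81.67


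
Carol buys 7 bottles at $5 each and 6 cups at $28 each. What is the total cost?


Cost of bottles:
7 x $5 = $35
Cost of cups:
6 x $28 = $168
Add both:
$35 + $168 = $203

$203


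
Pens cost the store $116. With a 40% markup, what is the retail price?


Calculate the markup amount:
40% of $116 = $46.40
Add to cost:
$116 + $46.40 = $162.40

$162.40


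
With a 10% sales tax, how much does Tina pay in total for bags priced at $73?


Calculate the tax:
10% of $73 = $7.30
Add tax to price:
$73 + $7.30 = $80.30

$80.30


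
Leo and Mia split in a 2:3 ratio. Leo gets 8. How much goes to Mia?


Find the multiplier:
8 / 2 = 4
Apply to Mia's share:
3 x 4 = 12

12


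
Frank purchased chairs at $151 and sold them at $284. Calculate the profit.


Selling price = $284
Cost price = $151
Profit = selling price - cost price:
Profit = $284 - $151 = $133

$133


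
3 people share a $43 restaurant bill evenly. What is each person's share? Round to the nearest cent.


Total bill: $43
Number of people: 3
Each pays: $43 / 3 = $14.3333... ≈ $14.33

$14.33


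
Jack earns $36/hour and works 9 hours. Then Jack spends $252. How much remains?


Calculate earnings:
9 x $36 = $324
Subtract spending:
$324 - $252 = $72

$72


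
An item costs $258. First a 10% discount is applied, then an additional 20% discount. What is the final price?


First discount:
10% of $258 = $25.80
Price after first discount:
$258 - $25.80 = $232.20
Second discount:
20% of $232.20 = $46.44
Final price:
$232.20 - $46.44 = $185.76

$185.76


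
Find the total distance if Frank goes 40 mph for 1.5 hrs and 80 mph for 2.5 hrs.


Leg 1 distance:
40 x 1.5 = 60 miles
Leg 2 distance:
80 x 2.5 = 200 miles
Total distance:
60 + 200 = 260 miles

260 miles


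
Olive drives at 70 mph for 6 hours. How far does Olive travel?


Use the formula: distance = speed x time
Speed = 70 mph, Time = 6 hours
70 x 6 = 420 miles

420 miles


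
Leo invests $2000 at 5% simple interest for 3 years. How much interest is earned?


Use the formula I = P x R x T / 100
P x R x T = 2000 x 5 x 3 = 30000
I = 30000 / 100 = $300

$300


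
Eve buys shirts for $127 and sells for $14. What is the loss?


Selling price = $14
Cost price = $127
Loss = cost price - selling price:
Loss = $127 - $14 = $113

$113


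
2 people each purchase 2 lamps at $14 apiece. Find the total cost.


Cost per person:
2 x $14 = $28
Group total:
2 x $28 = $56

$56


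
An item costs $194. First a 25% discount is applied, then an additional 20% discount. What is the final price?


First discount:
25% of $194 = $48.50
Price after first discount:
$194 - $48.50 = $145.50
Second discount:
20% of $145.50 = $29.10
Final price:
$145.50 - $29.10 = $116.40

$116.40


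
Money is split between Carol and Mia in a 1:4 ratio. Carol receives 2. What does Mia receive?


Find the multiplier:
2 / 1 = 2
Apply to Mia's share:
4 x 2 = 8

8


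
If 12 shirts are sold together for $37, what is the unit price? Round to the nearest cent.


Total cost: $37
Number of items: 12
Unit price: $37 / 12 = $3.0833... ≈ $3.08

$3.08


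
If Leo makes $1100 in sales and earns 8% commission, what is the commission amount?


Convert rate to decimal:
8% = 0.08
Multiply by sales:
$1100 x 0.08 = $88

$88


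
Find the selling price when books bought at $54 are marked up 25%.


Calculate the markup amount:
25% of $54 = $13.50
Add to cost:
$54 + $13.50 = $67.50

$67.50


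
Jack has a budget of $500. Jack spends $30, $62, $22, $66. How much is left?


Add up expenses:
$30 + $62 + $22 + $66 = $180
Subtract from budget:
$500 - $180 = $320

$320


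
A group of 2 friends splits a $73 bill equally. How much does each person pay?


Total bill: $73
Number of people: 2
Each pays: $73 / 2 = $36.50

$36.50


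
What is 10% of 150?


Convert percentage to decimal:
10% = 0.1
Multiply:
150 x 0.1 = 15

15


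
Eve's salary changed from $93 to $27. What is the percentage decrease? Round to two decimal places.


Find the absolute change:
|27 - 93| = 66
Divide by original and multiply by 100:
66 / 93 x 100 = 70.9677...% ≈ 70.97%

70.97%


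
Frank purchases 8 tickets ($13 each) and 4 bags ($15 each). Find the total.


Cost of tickets:
8 x $13 = $104
Cost of bags:
4 x $15 = $60
Add both:
$104 + $60 = $164

$164


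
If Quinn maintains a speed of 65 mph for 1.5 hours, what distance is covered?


Use the formula: distance = speed x time
Speed = 65 mph, Time = 1.5 hours
65 x 1.5 = 97.5 miles

97.5 miles


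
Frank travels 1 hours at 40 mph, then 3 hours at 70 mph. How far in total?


Leg 1 distance:
40 x 1 = 40 miles
Leg 2 distance:
70 x 3 = 210 miles
Total distance:
40 + 210 = 250 miles

250 miles


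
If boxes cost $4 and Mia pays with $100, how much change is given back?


Start with the amount paid:
$100
Subtract the price:
$100 - $4 = $96

$96


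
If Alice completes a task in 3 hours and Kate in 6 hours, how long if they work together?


Alice's rate: 1/3 of the job per hour
Kate's rate: 1/6 of the job per hour
Combined rate: 1/3 + 1/6 = 1/2 per hour
Time = 1 / (1/2) = 2 hours

2 hours


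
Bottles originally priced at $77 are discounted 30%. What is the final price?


Calculate the discount amount:
30% of $77 = $23.10
Subtract from original:
$77 - $23.10 = $53.90

$53.90


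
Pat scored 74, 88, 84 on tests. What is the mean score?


Add the scores:
74 + 88 + 84 = 246
Divide by the number of tests:
246 / 3 = 82

82


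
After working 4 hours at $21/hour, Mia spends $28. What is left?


Calculate earnings:
4 x $21 = $84
Subtract spending:
$84 - $28 = $56

$56


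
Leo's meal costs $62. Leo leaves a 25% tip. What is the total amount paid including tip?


Calculate the tip:
25% of $62 = $15.50
Add tip to meal cost:
$62 + $15.50 = $77.50

$77.50


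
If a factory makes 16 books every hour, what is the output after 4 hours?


Production rate: 16 books per hour
Time: 4 hours
Total: 16 x 4 = 64 books

64 books


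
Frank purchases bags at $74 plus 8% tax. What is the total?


Calculate the tax:
8% of $74 = $5.92
Add tax to price:
$74 + $5.92 = $79.92

$79.92


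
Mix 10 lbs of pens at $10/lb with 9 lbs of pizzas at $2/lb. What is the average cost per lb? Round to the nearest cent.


Cost of pens:
10 x $10 = $100
Cost of pizzas:
9 x $2 = $18
Total cost: $100 + $18 = $118
Total weight: 19 lbs
Average: $118 / 19 = $6.2105... ≈ $6.21/lb

$6.21/lb


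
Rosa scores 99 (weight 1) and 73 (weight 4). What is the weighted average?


Weighted sum:
1 x 99 + 4 x 73 = 391
Total weight:
1 + 4 = 5
Weighted average:
391 / 5 = 78.2

78.2


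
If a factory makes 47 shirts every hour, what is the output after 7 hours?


Production rate: 47 shirts per hour
Time: 7 hours
Total: 47 x 7 = 329 shirts

329 shirts


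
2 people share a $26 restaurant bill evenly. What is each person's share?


Total bill: $26
Number of people: 2
Each pays: $26 / 2 = $13

$13


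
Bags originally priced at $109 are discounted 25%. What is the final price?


Calculate the discount amount:
25% of $109 = $27.25
Subtract from original:
$109 - $27.25 = $81.75

$81.75


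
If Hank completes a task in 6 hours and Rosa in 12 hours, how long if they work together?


Hank's rate: 1/6 of the job per hour
Rosa's rate: 1/12 of the job per hour
Combined rate: 1/6 + 1/12 = 1/4 per hour
Time = 1 / (1/4) = 4 hours

4 hours


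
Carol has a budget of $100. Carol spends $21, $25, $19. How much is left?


Add up expenses:
$21 + $25 + $19 = $65
Subtract from budget:
$100 - $65 = $35

$35


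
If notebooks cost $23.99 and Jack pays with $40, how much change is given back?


Start with the amount paid:
$40
Subtract the price:
$40 - $23.99 = $16.01

$16.01


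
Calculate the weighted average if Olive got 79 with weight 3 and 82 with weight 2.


Weighted sum:
3 x 79 + 2 x 82 = 401
Total weight:
3 + 2 = 5
Weighted average:
401 / 5 = 80.2

80.2


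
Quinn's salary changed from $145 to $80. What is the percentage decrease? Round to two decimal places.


Find the absolute change:
|80 - 145| = 65
Divide by original and multiply by 100:
65 / 145 x 100 = 44.8275...% ≈ 44.83%

44.83%


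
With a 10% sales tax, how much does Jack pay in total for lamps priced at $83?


Calculate the tax:
10% of $83 = $8.30
Add tax to price:
$83 + $8.30 = $91.30

$91.30


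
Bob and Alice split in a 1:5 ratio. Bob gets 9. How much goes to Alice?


Find the multiplier:
9 / 1 = 9
Apply to Alice's share:
5 x 9 = 45

45


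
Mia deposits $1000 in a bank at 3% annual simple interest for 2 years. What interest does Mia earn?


Use the formula I = P x R x T / 100
P x R x T = 1000 x 3 x 2 = 6000
I = 6000 / 100 = $60

$60


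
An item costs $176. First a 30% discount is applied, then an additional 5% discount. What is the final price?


First discount:
30% of $176 = $52.80
Price after first discount:
$176 - $52.80 = $123.20
Second discount:
5% of $123.20 = $6.16
Final price:
$123.20 - $6.16 = $117.04

$117.04


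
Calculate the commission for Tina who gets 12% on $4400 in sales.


Convert rate to decimal:
12% = 0.12
Multiply by sales:
$4400 x 0.12 = $528

$528


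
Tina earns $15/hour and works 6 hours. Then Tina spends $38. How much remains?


Calculate earnings:
6 x $15 = $90
Subtract spending:
$90 - $38 = $52

$52


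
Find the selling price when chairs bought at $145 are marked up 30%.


Calculate the markup amount:
30% of $145 = $43.50
Add to cost:
$145 + $43.50 = $188.50

$188.50


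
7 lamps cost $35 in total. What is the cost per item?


Total cost: $35
Number of items: 7
Unit price: $35 / 7 = $5

$5


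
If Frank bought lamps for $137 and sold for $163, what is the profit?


Selling price = $163
Cost price = $137
Profit = selling price - cost price:
Profit = $163 - $137 = $26

$26
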